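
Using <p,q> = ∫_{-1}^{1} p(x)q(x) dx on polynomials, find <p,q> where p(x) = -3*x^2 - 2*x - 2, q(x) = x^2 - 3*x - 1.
<p,q> = 112/15

Expand the product: p(x)·q(x) = -3*x^4 + 7*x^3 + 7*x^2 + 8*x + 2.
∫_{-1}^{1} of each monomial x^k gives [2/(k+1) if k even, 0 if k odd]. Integrating term-by-term (or equivalently evaluating the antiderivative F(x) = -3*x^5/5 + 7*x^4/4 + 7*x^3/3 + 4*x^2 + 2*x at the endpoints):
  F(1) − F(−1) = 569/60 − (121/60) = 112/15.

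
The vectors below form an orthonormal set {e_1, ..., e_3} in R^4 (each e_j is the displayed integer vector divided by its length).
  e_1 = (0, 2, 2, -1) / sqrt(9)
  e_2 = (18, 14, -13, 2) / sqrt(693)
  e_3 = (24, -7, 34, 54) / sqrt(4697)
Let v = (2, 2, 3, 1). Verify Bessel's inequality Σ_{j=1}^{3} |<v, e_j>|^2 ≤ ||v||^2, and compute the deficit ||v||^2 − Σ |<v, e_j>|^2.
Σ |<v, e_j>|^2 = 3087*2**(135/164)*3**(24/41)*5**(1/4)*7**(32/41)/4000; ||v||^2 = 18; deficit = 16/61

Write each e_j = u_j / sqrt(<u_j, u_j>) where u_j is the displayed integer vector. Then <v, e_j> = <v, u_j> / sqrt(<u_j, u_j>), so |<v, e_j>|^2 = <v, u_j>^2 / <u_j, u_j>.
Coefficients: <v, e_1> = 9/sqrt(9), <v, e_2> = 27/sqrt(693), <v, e_3> = 190/sqrt(4697).
Square and sum: Σ |<v, e_j>|^2 = 3087*2**(135/164)*3**(24/41)*5**(1/4)*7**(32/41)/4000.
Compute ||v||^2 = v·v = 18.
Deficit = 18 − 3087*2**(135/164)*3**(24/41)*5**(1/4)*7**(32/41)/4000 = 16/61 ≥ 0, confirming Bessel's inequality. (The deficit equals ||v − Σ <v,e_j> e_j||^2, the squared distance from v to span{e_j}.)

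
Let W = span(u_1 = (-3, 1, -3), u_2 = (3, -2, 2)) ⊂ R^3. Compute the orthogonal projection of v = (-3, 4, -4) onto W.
proj_W(v) = (-75/17, 50/17, -50/17)

Set up U = [u_1 | ... | u_2] ∈ R^(3×2). The projector onto W = col(U) is P = U (U^T U)^(-1) U^T.
Compute U^T U =
  [19, -17]
  [-17, 17],
and U^T v = (25, -25).
Solve U^T U · c = U^T v for the coefficients: c = (0, -25/17). The projection is proj_W(v) = U c.
Check: (v - proj_W(v)) · u_1 = 0  (should be 0).
Check: (v - proj_W(v)) · u_2 = 0  (should be 0).
Result: proj_W(v) = (-75/17, 50/17, -50/17).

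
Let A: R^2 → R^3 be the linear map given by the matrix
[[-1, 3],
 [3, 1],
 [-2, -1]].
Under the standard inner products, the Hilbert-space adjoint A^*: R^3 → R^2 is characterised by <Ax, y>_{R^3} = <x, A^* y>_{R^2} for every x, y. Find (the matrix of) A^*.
A^* = A^T =
[[-1, 3, -2],
 [3, 1, -1]]

For real matrices with standard dot products, the defining identity <Ax, y> = <x, A^* y> gives (Ax)^T y = x^T (A^*) y, i.e. x^T A^T y = x^T (A^*) y. Since this holds for all x, y, we must have A^* = A^T. Therefore
A^* =
[[-1, 3, -2],
 [3, 1, -1]].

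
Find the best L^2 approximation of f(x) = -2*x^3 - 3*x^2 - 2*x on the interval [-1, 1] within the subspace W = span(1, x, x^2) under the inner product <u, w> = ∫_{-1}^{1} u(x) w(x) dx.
g(x) = -3*x^2 - 16*x/5

The best approximation g ∈ W is the orthogonal projection of f onto W. Writing g = a_0 + a_1 x + a_2 x^2, the coefficients solve the normal equations G · a = b where
  G_{ij} = <φ_i, φ_j> and b_i = <f, φ_i>, with φ_0 = 1, φ_1 = x, φ_2 = x^2.
G =
  [2, 0, 2/3]
  [0, 2/3, 0]
  [2/3, 0, 2/5],
b = (-2, -32/15, -6/5).
Solving gives a_0 = 0, a_1 = -16/5, a_2 = -3, so
  g(x) = -3*x^2 - 16*x/5.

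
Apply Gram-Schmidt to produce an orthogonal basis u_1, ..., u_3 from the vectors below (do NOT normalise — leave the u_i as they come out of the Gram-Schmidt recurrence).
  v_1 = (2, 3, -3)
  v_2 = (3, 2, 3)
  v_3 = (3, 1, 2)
Orthogonal basis:
  u_1 = (2, 3, -3)
  u_2 = (30/11, 35/22, 75/22)
  u_3 = (12/19, -12/19, -4/19)

Apply the Gram-Schmidt recurrence
  u_1 = v_1
  u_i = v_i − Σ_{j<i} ((v_i · u_j) / (u_j · u_j)) · u_j.

Step by step this gives:
  u_1 = (2, 3, -3)
  u_2 = (30/11, 35/22, 75/22)
  u_3 = (12/19, -12/19, -4/19)

Orthogonality check:
  u_2 · u_1 = 0 (should be 0)
  u_3 · u_1 = 0 (should be 0)
  u_3 · u_2 = 0 (should be 0)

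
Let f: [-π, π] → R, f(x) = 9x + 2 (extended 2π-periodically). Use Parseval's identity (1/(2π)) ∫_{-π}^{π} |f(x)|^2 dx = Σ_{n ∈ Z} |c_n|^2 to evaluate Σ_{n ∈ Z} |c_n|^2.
Σ |c_n|^2 = 27π^2 + 4

Expand and integrate term by term over [-π, π]:
  ∫ (9x)^2 dx = 81·(2π^3/3); ∫ 2·9·(2)·x dx = 0 (odd integrand); ∫ 2^2 dx = 4·2π.
So (1/(2π)) ∫_{-π}^{π} (9x + 2)^2 dx = 81π^2/3 + 4 = 27π^2 + 4.
Parseval ⇒ Σ |c_n|^2 = 27π^2 + 4.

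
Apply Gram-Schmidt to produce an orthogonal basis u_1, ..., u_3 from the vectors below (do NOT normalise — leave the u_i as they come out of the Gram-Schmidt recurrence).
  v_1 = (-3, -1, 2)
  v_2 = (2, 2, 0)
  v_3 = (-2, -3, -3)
Orthogonal basis:
  u_1 = (-3, -1, 2)
  u_2 = (2/7, 10/7, 8/7)
  u_3 = (-2/3, 2/3, -2/3)

Apply the Gram-Schmidt recurrence
  u_1 = v_1
  u_i = v_i − Σ_{j<i} ((v_i · u_j) / (u_j · u_j)) · u_j.

Step by step this gives:
  u_1 = (-3, -1, 2)
  u_2 = (2/7, 10/7, 8/7)
  u_3 = (-2/3, 2/3, -2/3)

Orthogonality check:
  u_2 · u_1 = 0 (should be 0)
  u_3 · u_1 = 0 (should be 0)
  u_3 · u_2 = 0 (should be 0)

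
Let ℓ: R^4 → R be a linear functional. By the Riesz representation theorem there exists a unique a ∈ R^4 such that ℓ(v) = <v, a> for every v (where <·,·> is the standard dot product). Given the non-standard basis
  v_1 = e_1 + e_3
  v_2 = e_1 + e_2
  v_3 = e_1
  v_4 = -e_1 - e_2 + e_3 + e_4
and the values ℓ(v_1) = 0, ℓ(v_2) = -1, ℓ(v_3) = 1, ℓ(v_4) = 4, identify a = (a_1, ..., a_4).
a = (1, -2, -1, 4)

Write a = (a_1, ..., a_4) in the standard basis. For each basis vector v_i, ℓ(v_i) = <v_i, a> is a linear equation in the a_j's. Collect the n equations into a matrix system V a = ℓ, where row i of V is v_i (expressed in the standard basis). Since V is invertible (lower-triangular with 1s on the diagonal, up to permutation), solve by back-substitution:
  V =
[[1, 0, 1, 0],
 [1, 1, 0, 0],
 [1, 0, 0, 0],
 [-1, -1, 1, 1]]
  V a = (0, -1, 1, 4)
Solving gives a = (1, -2, -1, 4).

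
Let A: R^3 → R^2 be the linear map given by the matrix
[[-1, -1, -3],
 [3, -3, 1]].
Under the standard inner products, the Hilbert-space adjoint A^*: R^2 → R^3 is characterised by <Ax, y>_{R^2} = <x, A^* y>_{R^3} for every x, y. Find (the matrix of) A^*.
A^* = A^T =
[[-1, 3],
 [-1, -3],
 [-3, 1]]

For real matrices with standard dot products, the defining identity <Ax, y> = <x, A^* y> gives (Ax)^T y = x^T (A^*) y, i.e. x^T A^T y = x^T (A^*) y. Since this holds for all x, y, we must have A^* = A^T. Therefore
A^* =
[[-1, 3],
 [-1, -3],
 [-3, 1]].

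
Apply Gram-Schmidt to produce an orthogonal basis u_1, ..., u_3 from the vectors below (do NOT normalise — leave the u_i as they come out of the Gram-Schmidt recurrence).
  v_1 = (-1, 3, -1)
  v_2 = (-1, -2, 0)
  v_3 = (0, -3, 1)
Orthogonal basis:
  u_1 = (-1, 3, -1)
  u_2 = (-16/11, -7/11, -5/11)
  u_3 = (-2/15, 1/15, 1/3)

Apply the Gram-Schmidt recurrence
  u_1 = v_1
  u_i = v_i − Σ_{j<i} ((v_i · u_j) / (u_j · u_j)) · u_j.

Step by step this gives:
  u_1 = (-1, 3, -1)
  u_2 = (-16/11, -7/11, -5/11)
  u_3 = (-2/15, 1/15, 1/3)

Orthogonality check:
  u_2 · u_1 = 0 (should be 0)
  u_3 · u_1 = 0 (should be 0)
  u_3 · u_2 = 0 (should be 0)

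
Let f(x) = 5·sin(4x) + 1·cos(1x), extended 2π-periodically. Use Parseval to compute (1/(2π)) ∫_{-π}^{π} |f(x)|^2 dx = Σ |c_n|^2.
Σ |c_n|^2 = 13

Expand |f|^2 and use orthogonality of {sin(nx), cos(mx)} on [-π, π]:
  ∫_{-π}^{π} sin(nx)^2 dx = π, ∫ cos(mx)^2 dx = π, and cross terms integrate to 0.
So ∫_{-π}^{π} f(x)^2 dx = 5^2 · π + 1^2 · π = (25 + 1)π.
Divide by 2π: (25 + 1)/2 = 13.
By Parseval, this equals Σ |c_n|^2.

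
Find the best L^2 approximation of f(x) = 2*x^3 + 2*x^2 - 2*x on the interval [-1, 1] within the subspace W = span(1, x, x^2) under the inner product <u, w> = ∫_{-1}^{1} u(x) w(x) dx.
g(x) = 2*x^2 - 4*x/5

The best approximation g ∈ W is the orthogonal projection of f onto W. Writing g = a_0 + a_1 x + a_2 x^2, the coefficients solve the normal equations G · a = b where
  G_{ij} = <φ_i, φ_j> and b_i = <f, φ_i>, with φ_0 = 1, φ_1 = x, φ_2 = x^2.
G =
  [2, 0, 2/3]
  [0, 2/3, 0]
  [2/3, 0, 2/5],
b = (4/3, -8/15, 4/5).
Solving gives a_0 = 0, a_1 = -4/5, a_2 = 2, so
  g(x) = 2*x^2 - 4*x/5.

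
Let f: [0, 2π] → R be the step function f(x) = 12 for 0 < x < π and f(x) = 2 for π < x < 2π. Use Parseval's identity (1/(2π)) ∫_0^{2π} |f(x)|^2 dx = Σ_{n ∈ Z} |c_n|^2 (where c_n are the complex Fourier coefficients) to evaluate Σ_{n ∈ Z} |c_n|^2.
Σ |c_n|^2 = 74

Parseval equates the L^2 energy of f (normalised by 1/(2π)) with the ℓ^2 sum of its Fourier coefficients: (1/(2π)) ∫_0^{2π} |f|^2 = Σ |c_n|^2.
Compute the left side: (1/(2π)) [∫_0^π 12^2 dx + ∫_π^{2π} 2^2 dx] = (1/(2π)) · (144π + 4π) = (144 + 4)/2 = 74.
So Σ_{n ∈ Z} |c_n|^2 = 74.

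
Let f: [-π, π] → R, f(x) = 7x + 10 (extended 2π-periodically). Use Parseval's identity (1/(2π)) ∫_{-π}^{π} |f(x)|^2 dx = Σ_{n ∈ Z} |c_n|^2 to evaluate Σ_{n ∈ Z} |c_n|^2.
Σ |c_n|^2 = 49π^2/3 + 100

Expand and integrate term by term over [-π, π]:
  ∫ (7x)^2 dx = 49·(2π^3/3); ∫ 2·7·(10)·x dx = 0 (odd integrand); ∫ 10^2 dx = 100·2π.
So (1/(2π)) ∫_{-π}^{π} (7x + 10)^2 dx = 49π^2/3 + 100 = 49π^2/3 + 100.
Parseval ⇒ Σ |c_n|^2 = 49π^2/3 + 100.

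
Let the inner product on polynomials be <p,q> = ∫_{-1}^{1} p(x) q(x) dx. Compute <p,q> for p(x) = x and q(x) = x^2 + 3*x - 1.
<p,q> = 2

Expand the product: p(x)·q(x) = x^3 + 3*x^2 - x.
∫_{-1}^{1} of each monomial x^k gives [2/(k+1) if k even, 0 if k odd]. Integrating term-by-term (or equivalently evaluating the antiderivative F(x) = x^4/4 + x^3 - x^2/2 at the endpoints):
  F(1) − F(−1) = 3/4 − (-5/4) = 2.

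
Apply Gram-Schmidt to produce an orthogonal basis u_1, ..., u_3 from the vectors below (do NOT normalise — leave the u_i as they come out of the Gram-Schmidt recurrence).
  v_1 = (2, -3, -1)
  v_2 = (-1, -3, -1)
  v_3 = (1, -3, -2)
Orthogonal basis:
  u_1 = (2, -3, -1)
  u_2 = (-15/7, -9/7, -3/7)
  u_3 = (0, 3/10, -9/10)

Apply the Gram-Schmidt recurrence
  u_1 = v_1
  u_i = v_i − Σ_{j<i} ((v_i · u_j) / (u_j · u_j)) · u_j.

Step by step this gives:
  u_1 = (2, -3, -1)
  u_2 = (-15/7, -9/7, -3/7)
  u_3 = (0, 3/10, -9/10)

Orthogonality check:
  u_2 · u_1 = 0 (should be 0)
  u_3 · u_1 = 0 (should be 0)
  u_3 · u_2 = 0 (should be 0)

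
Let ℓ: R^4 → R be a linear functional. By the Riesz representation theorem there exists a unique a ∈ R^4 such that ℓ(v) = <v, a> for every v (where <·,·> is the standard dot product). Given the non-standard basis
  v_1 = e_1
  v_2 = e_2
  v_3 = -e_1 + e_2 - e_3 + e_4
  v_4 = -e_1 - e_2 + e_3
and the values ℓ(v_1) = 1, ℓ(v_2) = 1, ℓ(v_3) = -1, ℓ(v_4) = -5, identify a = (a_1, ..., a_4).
a = (1, 1, -3, -4)

Write a = (a_1, ..., a_4) in the standard basis. For each basis vector v_i, ℓ(v_i) = <v_i, a> is a linear equation in the a_j's. Collect the n equations into a matrix system V a = ℓ, where row i of V is v_i (expressed in the standard basis). Since V is invertible (lower-triangular with 1s on the diagonal, up to permutation), solve by back-substitution:
  V =
[[1, 0, 0, 0],
 [0, 1, 0, 0],
 [-1, 1, -1, 1],
 [-1, -1, 1, 0]]
  V a = (1, 1, -1, -5)
Solving gives a = (1, 1, -3, -4).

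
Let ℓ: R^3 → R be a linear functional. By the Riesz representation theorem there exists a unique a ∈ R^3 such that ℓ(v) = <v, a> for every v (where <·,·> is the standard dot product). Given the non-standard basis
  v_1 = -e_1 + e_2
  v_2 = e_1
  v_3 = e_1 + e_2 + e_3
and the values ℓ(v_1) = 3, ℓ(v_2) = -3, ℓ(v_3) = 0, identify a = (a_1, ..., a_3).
a = (-3, 0, 3)

Write a = (a_1, ..., a_3) in the standard basis. For each basis vector v_i, ℓ(v_i) = <v_i, a> is a linear equation in the a_j's. Collect the n equations into a matrix system V a = ℓ, where row i of V is v_i (expressed in the standard basis). Since V is invertible (lower-triangular with 1s on the diagonal, up to permutation), solve by back-substitution:
  V =
[[-1, 1, 0],
 [1, 0, 0],
 [1, 1, 1]]
  V a = (3, -3, 0)
Solving gives a = (-3, 0, 3).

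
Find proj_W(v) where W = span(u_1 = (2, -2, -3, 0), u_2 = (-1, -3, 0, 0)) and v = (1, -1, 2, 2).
proj_W(v) = (-7/11, -5/11, 6/11, 0)

Set up U = [u_1 | ... | u_2] ∈ R^(4×2). The projector onto W = col(U) is P = U (U^T U)^(-1) U^T.
Compute U^T U =
  [17, 4]
  [4, 10],
and U^T v = (-2, 2).
Solve U^T U · c = U^T v for the coefficients: c = (-2/11, 3/11). The projection is proj_W(v) = U c.
Check: (v - proj_W(v)) · u_1 = 0  (should be 0).
Check: (v - proj_W(v)) · u_2 = 0  (should be 0).
Result: proj_W(v) = (-7/11, -5/11, 6/11, 0).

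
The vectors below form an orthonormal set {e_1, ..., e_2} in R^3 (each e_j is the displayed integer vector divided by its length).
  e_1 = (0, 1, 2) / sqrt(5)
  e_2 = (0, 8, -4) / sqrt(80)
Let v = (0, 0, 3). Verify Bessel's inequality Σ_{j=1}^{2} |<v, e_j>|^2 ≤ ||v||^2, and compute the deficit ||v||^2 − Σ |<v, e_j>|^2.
Σ |<v, e_j>|^2 = 9; ||v||^2 = 9; deficit = 0

Write each e_j = u_j / sqrt(<u_j, u_j>) where u_j is the displayed integer vector. Then <v, e_j> = <v, u_j> / sqrt(<u_j, u_j>), so |<v, e_j>|^2 = <v, u_j>^2 / <u_j, u_j>.
Coefficients: <v, e_1> = 6/sqrt(5), <v, e_2> = -12/sqrt(80).
Square and sum: Σ |<v, e_j>|^2 = 9.
Compute ||v||^2 = v·v = 9.
Deficit = 9 − 9 = 0 ≥ 0, confirming Bessel's inequality. (The deficit equals ||v − Σ <v,e_j> e_j||^2, the squared distance from v to span{e_j}.)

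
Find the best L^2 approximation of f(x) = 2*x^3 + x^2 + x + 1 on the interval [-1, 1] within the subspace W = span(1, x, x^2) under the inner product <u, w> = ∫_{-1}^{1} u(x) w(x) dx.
g(x) = x^2 + 11*x/5 + 1

The best approximation g ∈ W is the orthogonal projection of f onto W. Writing g = a_0 + a_1 x + a_2 x^2, the coefficients solve the normal equations G · a = b where
  G_{ij} = <φ_i, φ_j> and b_i = <f, φ_i>, with φ_0 = 1, φ_1 = x, φ_2 = x^2.
G =
  [2, 0, 2/3]
  [0, 2/3, 0]
  [2/3, 0, 2/5],
b = (8/3, 22/15, 16/15).
Solving gives a_0 = 1, a_1 = 11/5, a_2 = 1, so
  g(x) = x^2 + 11*x/5 + 1.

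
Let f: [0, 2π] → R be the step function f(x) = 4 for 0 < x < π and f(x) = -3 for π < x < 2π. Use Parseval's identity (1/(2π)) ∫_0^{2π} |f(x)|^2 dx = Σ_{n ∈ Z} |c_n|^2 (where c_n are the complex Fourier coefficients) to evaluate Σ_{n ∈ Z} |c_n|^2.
Σ |c_n|^2 = 25/2

Parseval equates the L^2 energy of f (normalised by 1/(2π)) with the ℓ^2 sum of its Fourier coefficients: (1/(2π)) ∫_0^{2π} |f|^2 = Σ |c_n|^2.
Compute the left side: (1/(2π)) [∫_0^π 4^2 dx + ∫_π^{2π} (-3)^2 dx] = (1/(2π)) · (16π + 9π) = (16 + 9)/2 = 25/2.
So Σ_{n ∈ Z} |c_n|^2 = 25/2.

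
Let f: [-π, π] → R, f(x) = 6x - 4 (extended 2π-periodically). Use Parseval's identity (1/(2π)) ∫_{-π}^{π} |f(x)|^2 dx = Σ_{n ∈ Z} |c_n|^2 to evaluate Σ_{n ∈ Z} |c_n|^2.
Σ |c_n|^2 = 12π^2 + 16

Expand and integrate term by term over [-π, π]:
  ∫ (6x)^2 dx = 36·(2π^3/3); ∫ 2·6·(-4)·x dx = 0 (odd integrand); ∫ (-4)^2 dx = 16·2π.
So (1/(2π)) ∫_{-π}^{π} (6x - 4)^2 dx = 36π^2/3 + 16 = 12π^2 + 16.
Parseval ⇒ Σ |c_n|^2 = 12π^2 + 16.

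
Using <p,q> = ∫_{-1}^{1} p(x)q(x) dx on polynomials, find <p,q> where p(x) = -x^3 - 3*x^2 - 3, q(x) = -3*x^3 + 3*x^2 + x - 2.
<p,q> = 48/7

Expand the product: p(x)·q(x) = 3*x^6 + 6*x^5 - 10*x^4 + 8*x^3 - 3*x^2 - 3*x + 6.
∫_{-1}^{1} of each monomial x^k gives [2/(k+1) if k even, 0 if k odd]. Integrating term-by-term (or equivalently evaluating the antiderivative F(x) = 3*x^7/7 + x^6 - 2*x^5 + 2*x^4 - x^3 - 3*x^2/2 + 6*x at the endpoints):
  F(1) − F(−1) = 69/14 − (-27/14) = 48/7.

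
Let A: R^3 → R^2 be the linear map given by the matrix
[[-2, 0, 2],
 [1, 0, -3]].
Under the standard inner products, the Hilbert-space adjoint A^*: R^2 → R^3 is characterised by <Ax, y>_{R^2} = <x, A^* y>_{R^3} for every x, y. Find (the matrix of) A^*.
A^* = A^T =
[[-2, 1],
 [0, 0],
 [2, -3]]

For real matrices with standard dot products, the defining identity <Ax, y> = <x, A^* y> gives (Ax)^T y = x^T (A^*) y, i.e. x^T A^T y = x^T (A^*) y. Since this holds for all x, y, we must have A^* = A^T. Therefore
A^* =
[[-2, 1],
 [0, 0],
 [2, -3]].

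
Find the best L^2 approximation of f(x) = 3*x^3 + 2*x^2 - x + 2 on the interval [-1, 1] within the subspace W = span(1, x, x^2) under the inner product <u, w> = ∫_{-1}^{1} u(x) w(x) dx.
g(x) = 2*x^2 + 4*x/5 + 2

The best approximation g ∈ W is the orthogonal projection of f onto W. Writing g = a_0 + a_1 x + a_2 x^2, the coefficients solve the normal equations G · a = b where
  G_{ij} = <φ_i, φ_j> and b_i = <f, φ_i>, with φ_0 = 1, φ_1 = x, φ_2 = x^2.
G =
  [2, 0, 2/3]
  [0, 2/3, 0]
  [2/3, 0, 2/5],
b = (16/3, 8/15, 32/15).
Solving gives a_0 = 2, a_1 = 4/5, a_2 = 2, so
  g(x) = 2*x^2 + 4*x/5 + 2.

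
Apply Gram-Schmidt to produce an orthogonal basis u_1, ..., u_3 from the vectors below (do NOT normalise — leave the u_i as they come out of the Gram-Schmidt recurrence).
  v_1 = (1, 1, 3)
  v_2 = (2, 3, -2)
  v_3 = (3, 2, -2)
Orthogonal basis:
  u_1 = (1, 1, 3)
  u_2 = (23/11, 34/11, -19/11)
  u_3 = (209/186, -76/93, -19/186)

Apply the Gram-Schmidt recurrence
  u_1 = v_1
  u_i = v_i − Σ_{j<i} ((v_i · u_j) / (u_j · u_j)) · u_j.

Step by step this gives:
  u_1 = (1, 1, 3)
  u_2 = (23/11, 34/11, -19/11)
  u_3 = (209/186, -76/93, -19/186)

Orthogonality check:
  u_2 · u_1 = 0 (should be 0)
  u_3 · u_1 = 0 (should be 0)
  u_3 · u_2 = 0 (should be 0)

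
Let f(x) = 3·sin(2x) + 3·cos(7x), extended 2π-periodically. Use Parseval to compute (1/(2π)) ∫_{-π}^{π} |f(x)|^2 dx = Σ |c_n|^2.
Σ |c_n|^2 = 9

Expand |f|^2 and use orthogonality of {sin(nx), cos(mx)} on [-π, π]:
  ∫_{-π}^{π} sin(nx)^2 dx = π, ∫ cos(mx)^2 dx = π, and cross terms integrate to 0.
So ∫_{-π}^{π} f(x)^2 dx = 3^2 · π + 3^2 · π = (9 + 9)π.
Divide by 2π: (9 + 9)/2 = 9.
By Parseval, this equals Σ |c_n|^2.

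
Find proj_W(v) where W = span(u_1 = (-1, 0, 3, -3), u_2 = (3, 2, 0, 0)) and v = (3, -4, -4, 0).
proj_W(v) = (57/119, -26/119, -288/119, 288/119)

Set up U = [u_1 | ... | u_2] ∈ R^(4×2). The projector onto W = col(U) is P = U (U^T U)^(-1) U^T.
Compute U^T U =
  [19, -3]
  [-3, 13],
and U^T v = (-15, 1).
Solve U^T U · c = U^T v for the coefficients: c = (-96/119, -13/119). The projection is proj_W(v) = U c.
Check: (v - proj_W(v)) · u_1 = 0  (should be 0).
Check: (v - proj_W(v)) · u_2 = 0  (should be 0).
Result: proj_W(v) = (57/119, -26/119, -288/119, 288/119).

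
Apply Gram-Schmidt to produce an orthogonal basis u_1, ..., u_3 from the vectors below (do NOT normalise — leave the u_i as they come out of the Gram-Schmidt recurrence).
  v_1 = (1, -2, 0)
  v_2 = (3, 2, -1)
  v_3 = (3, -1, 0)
Orthogonal basis:
  u_1 = (1, -2, 0)
  u_2 = (16/5, 8/5, -1)
  u_3 = (10/69, 5/69, 40/69)

Apply the Gram-Schmidt recurrence
  u_1 = v_1
  u_i = v_i − Σ_{j<i} ((v_i · u_j) / (u_j · u_j)) · u_j.

Step by step this gives:
  u_1 = (1, -2, 0)
  u_2 = (16/5, 8/5, -1)
  u_3 = (10/69, 5/69, 40/69)

Orthogonality check:
  u_2 · u_1 = 0 (should be 0)
  u_3 · u_1 = 0 (should be 0)
  u_3 · u_2 = 0 (should be 0)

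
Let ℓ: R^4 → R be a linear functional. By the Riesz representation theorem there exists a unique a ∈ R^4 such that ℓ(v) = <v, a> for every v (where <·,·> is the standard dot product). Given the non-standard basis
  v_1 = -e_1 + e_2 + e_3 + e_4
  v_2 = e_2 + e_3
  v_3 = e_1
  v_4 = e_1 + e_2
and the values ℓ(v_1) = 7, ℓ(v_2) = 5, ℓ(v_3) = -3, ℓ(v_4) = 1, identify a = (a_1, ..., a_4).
a = (-3, 4, 1, -1)

Write a = (a_1, ..., a_4) in the standard basis. For each basis vector v_i, ℓ(v_i) = <v_i, a> is a linear equation in the a_j's. Collect the n equations into a matrix system V a = ℓ, where row i of V is v_i (expressed in the standard basis). Since V is invertible (lower-triangular with 1s on the diagonal, up to permutation), solve by back-substitution:
  V =
[[-1, 1, 1, 1],
 [0, 1, 1, 0],
 [1, 0, 0, 0],
 [1, 1, 0, 0]]
  V a = (7, 5, -3, 1)
Solving gives a = (-3, 4, 1, -1).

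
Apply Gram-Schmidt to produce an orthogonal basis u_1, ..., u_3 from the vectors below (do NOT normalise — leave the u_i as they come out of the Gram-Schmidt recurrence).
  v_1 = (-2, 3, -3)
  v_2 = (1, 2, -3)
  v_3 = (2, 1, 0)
Orthogonal basis:
  u_1 = (-2, 3, -3)
  u_2 = (24/11, 5/22, -27/22)
  u_3 = (45/139, 135/139, 105/139)

Apply the Gram-Schmidt recurrence
  u_1 = v_1
  u_i = v_i − Σ_{j<i} ((v_i · u_j) / (u_j · u_j)) · u_j.

Step by step this gives:
  u_1 = (-2, 3, -3)
  u_2 = (24/11, 5/22, -27/22)
  u_3 = (45/139, 135/139, 105/139)

Orthogonality check:
  u_2 · u_1 = 0 (should be 0)
  u_3 · u_1 = 0 (should be 0)
  u_3 · u_2 = 0 (should be 0)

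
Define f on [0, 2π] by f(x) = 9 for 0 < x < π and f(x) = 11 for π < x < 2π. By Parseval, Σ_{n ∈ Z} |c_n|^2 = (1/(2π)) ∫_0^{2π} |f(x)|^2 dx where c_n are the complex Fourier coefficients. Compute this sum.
Σ |c_n|^2 = 101

Parseval equates the L^2 energy of f (normalised by 1/(2π)) with the ℓ^2 sum of its Fourier coefficients: (1/(2π)) ∫_0^{2π} |f|^2 = Σ |c_n|^2.
Compute the left side: (1/(2π)) [∫_0^π 9^2 dx + ∫_π^{2π} 11^2 dx] = (1/(2π)) · (81π + 121π) = (81 + 121)/2 = 101.
So Σ_{n ∈ Z} |c_n|^2 = 101.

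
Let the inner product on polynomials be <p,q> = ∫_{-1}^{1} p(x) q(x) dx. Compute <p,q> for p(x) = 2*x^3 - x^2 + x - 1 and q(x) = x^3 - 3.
<p,q> = 314/35

Expand the product: p(x)·q(x) = 2*x^6 - x^5 + x^4 - 7*x^3 + 3*x^2 - 3*x + 3.
∫_{-1}^{1} of each monomial x^k gives [2/(k+1) if k even, 0 if k odd]. Integrating term-by-term (or equivalently evaluating the antiderivative F(x) = 2*x^7/7 - x^6/6 + x^5/5 - 7*x^4/4 + x^3 - 3*x^2/2 + 3*x at the endpoints):
  F(1) − F(−1) = 449/420 − (-3319/420) = 314/35.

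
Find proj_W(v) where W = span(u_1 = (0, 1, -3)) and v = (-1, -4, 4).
proj_W(v) = (0, -8/5, 24/5)

Set up U = [u_1 | ... | u_1] ∈ R^(3×1). The projector onto W = col(U) is P = U (U^T U)^(-1) U^T.
Compute U^T U =
  [10],
and U^T v = (-16).
Solve U^T U · c = U^T v for the coefficients: c = (-8/5). The projection is proj_W(v) = U c.
Check: (v - proj_W(v)) · u_1 = 0  (should be 0).
Result: proj_W(v) = (0, -8/5, 24/5).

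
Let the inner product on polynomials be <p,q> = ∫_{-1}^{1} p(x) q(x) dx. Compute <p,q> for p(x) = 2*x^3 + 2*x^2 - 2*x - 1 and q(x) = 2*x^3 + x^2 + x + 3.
<p,q> = -20/7

Expand the product: p(x)·q(x) = 4*x^6 + 6*x^5 + 4*x^3 + 3*x^2 - 7*x - 3.
∫_{-1}^{1} of each monomial x^k gives [2/(k+1) if k even, 0 if k odd]. Integrating term-by-term (or equivalently evaluating the antiderivative F(x) = 4*x^7/7 + x^6 + x^4 + x^3 - 7*x^2/2 - 3*x at the endpoints):
  F(1) − F(−1) = -41/14 − (-1/14) = -20/7.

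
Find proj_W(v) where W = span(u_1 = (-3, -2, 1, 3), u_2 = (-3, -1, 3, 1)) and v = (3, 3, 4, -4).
proj_W(v) = (31/19, 485/171, 505/171, -877/171)

Set up U = [u_1 | ... | u_2] ∈ R^(4×2). The projector onto W = col(U) is P = U (U^T U)^(-1) U^T.
Compute U^T U =
  [23, 17]
  [17, 20],
and U^T v = (-23, -4).
Solve U^T U · c = U^T v for the coefficients: c = (-392/171, 299/171). The projection is proj_W(v) = U c.
Check: (v - proj_W(v)) · u_1 = 0  (should be 0).
Check: (v - proj_W(v)) · u_2 = 0  (should be 0).
Result: proj_W(v) = (31/19, 485/171, 505/171, -877/171).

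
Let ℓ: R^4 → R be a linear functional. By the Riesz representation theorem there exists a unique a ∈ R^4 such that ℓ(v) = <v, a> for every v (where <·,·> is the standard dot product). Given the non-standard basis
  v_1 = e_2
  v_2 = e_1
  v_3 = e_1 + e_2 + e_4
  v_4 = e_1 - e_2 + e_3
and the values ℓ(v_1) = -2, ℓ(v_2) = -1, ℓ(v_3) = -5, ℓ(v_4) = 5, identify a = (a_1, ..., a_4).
a = (-1, -2, 4, -2)

Write a = (a_1, ..., a_4) in the standard basis. For each basis vector v_i, ℓ(v_i) = <v_i, a> is a linear equation in the a_j's. Collect the n equations into a matrix system V a = ℓ, where row i of V is v_i (expressed in the standard basis). Since V is invertible (lower-triangular with 1s on the diagonal, up to permutation), solve by back-substitution:
  V =
[[0, 1, 0, 0],
 [1, 0, 0, 0],
 [1, 1, 0, 1],
 [1, -1, 1, 0]]
  V a = (-2, -1, -5, 5)
Solving gives a = (-1, -2, 4, -2).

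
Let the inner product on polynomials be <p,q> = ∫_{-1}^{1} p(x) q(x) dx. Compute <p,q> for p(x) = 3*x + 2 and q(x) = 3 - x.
<p,q> = 10

Expand the product: p(x)·q(x) = -3*x^2 + 7*x + 6.
∫_{-1}^{1} of each monomial x^k gives [2/(k+1) if k even, 0 if k odd]. Integrating term-by-term (or equivalently evaluating the antiderivative F(x) = -x^3 + 7*x^2/2 + 6*x at the endpoints):
  F(1) − F(−1) = 17/2 − (-3/2) = 10.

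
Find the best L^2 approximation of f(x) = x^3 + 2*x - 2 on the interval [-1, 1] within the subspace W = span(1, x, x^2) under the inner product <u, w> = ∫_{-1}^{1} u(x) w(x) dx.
g(x) = 13*x/5 - 2

The best approximation g ∈ W is the orthogonal projection of f onto W. Writing g = a_0 + a_1 x + a_2 x^2, the coefficients solve the normal equations G · a = b where
  G_{ij} = <φ_i, φ_j> and b_i = <f, φ_i>, with φ_0 = 1, φ_1 = x, φ_2 = x^2.
G =
  [2, 0, 2/3]
  [0, 2/3, 0]
  [2/3, 0, 2/5],
b = (-4, 26/15, -4/3).
Solving gives a_0 = -2, a_1 = 13/5, a_2 = 0, so
  g(x) = 13*x/5 - 2.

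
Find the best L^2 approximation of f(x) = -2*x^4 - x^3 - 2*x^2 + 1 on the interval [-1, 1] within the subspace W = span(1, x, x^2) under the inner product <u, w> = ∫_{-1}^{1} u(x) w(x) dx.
g(x) = -26*x^2/7 - 3*x/5 + 41/35

The best approximation g ∈ W is the orthogonal projection of f onto W. Writing g = a_0 + a_1 x + a_2 x^2, the coefficients solve the normal equations G · a = b where
  G_{ij} = <φ_i, φ_j> and b_i = <f, φ_i>, with φ_0 = 1, φ_1 = x, φ_2 = x^2.
G =
  [2, 0, 2/3]
  [0, 2/3, 0]
  [2/3, 0, 2/5],
b = (-2/15, -2/5, -74/105).
Solving gives a_0 = 41/35, a_1 = -3/5, a_2 = -26/7, so
  g(x) = -26*x^2/7 - 3*x/5 + 41/35.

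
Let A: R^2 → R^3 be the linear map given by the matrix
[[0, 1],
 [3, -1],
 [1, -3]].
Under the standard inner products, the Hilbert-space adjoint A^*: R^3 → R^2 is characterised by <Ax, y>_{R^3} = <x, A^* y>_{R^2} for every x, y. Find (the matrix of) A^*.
A^* = A^T =
[[0, 3, 1],
 [1, -1, -3]]

For real matrices with standard dot products, the defining identity <Ax, y> = <x, A^* y> gives (Ax)^T y = x^T (A^*) y, i.e. x^T A^T y = x^T (A^*) y. Since this holds for all x, y, we must have A^* = A^T. Therefore
A^* =
[[0, 3, 1],
 [1, -1, -3]].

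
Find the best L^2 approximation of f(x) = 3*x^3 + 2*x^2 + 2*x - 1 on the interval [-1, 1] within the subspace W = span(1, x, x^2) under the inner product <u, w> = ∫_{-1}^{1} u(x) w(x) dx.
g(x) = 2*x^2 + 19*x/5 - 1

The best approximation g ∈ W is the orthogonal projection of f onto W. Writing g = a_0 + a_1 x + a_2 x^2, the coefficients solve the normal equations G · a = b where
  G_{ij} = <φ_i, φ_j> and b_i = <f, φ_i>, with φ_0 = 1, φ_1 = x, φ_2 = x^2.
G =
  [2, 0, 2/3]
  [0, 2/3, 0]
  [2/3, 0, 2/5],
b = (-2/3, 38/15, 2/15).
Solving gives a_0 = -1, a_1 = 19/5, a_2 = 2, so
  g(x) = 2*x^2 + 19*x/5 - 1.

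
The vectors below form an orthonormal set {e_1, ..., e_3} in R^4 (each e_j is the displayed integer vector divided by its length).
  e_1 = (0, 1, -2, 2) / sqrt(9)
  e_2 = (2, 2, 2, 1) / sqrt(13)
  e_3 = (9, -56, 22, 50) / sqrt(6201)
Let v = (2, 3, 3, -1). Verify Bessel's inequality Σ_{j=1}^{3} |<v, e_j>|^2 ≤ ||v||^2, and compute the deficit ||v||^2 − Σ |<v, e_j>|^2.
Σ |<v, e_j>|^2 = 1218/53; ||v||^2 = 23; deficit = 1/53

Write each e_j = u_j / sqrt(<u_j, u_j>) where u_j is the displayed integer vector. Then <v, e_j> = <v, u_j> / sqrt(<u_j, u_j>), so |<v, e_j>|^2 = <v, u_j>^2 / <u_j, u_j>.
Coefficients: <v, e_1> = -5/sqrt(9), <v, e_2> = 15/sqrt(13), <v, e_3> = -134/sqrt(6201).
Square and sum: Σ |<v, e_j>|^2 = 1218/53.
Compute ||v||^2 = v·v = 23.
Deficit = 23 − 1218/53 = 1/53 ≥ 0, confirming Bessel's inequality. (The deficit equals ||v − Σ <v,e_j> e_j||^2, the squared distance from v to span{e_j}.)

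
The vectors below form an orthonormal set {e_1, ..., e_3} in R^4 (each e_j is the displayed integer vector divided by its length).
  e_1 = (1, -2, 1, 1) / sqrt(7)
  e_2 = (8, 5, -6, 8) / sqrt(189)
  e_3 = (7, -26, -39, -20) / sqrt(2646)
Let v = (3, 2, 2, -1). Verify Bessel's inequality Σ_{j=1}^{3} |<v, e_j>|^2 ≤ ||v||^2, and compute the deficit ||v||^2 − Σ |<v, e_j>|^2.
Σ |<v, e_j>|^2 = 395/98; ||v||^2 = 18; deficit = 1369/98

Write each e_j = u_j / sqrt(<u_j, u_j>) where u_j is the displayed integer vector. Then <v, e_j> = <v, u_j> / sqrt(<u_j, u_j>), so |<v, e_j>|^2 = <v, u_j>^2 / <u_j, u_j>.
Coefficients: <v, e_1> = 0/sqrt(7), <v, e_2> = 14/sqrt(189), <v, e_3> = -89/sqrt(2646).
Square and sum: Σ |<v, e_j>|^2 = 395/98.
Compute ||v||^2 = v·v = 18.
Deficit = 18 − 395/98 = 1369/98 ≥ 0, confirming Bessel's inequality. (The deficit equals ||v − Σ <v,e_j> e_j||^2, the squared distance from v to span{e_j}.)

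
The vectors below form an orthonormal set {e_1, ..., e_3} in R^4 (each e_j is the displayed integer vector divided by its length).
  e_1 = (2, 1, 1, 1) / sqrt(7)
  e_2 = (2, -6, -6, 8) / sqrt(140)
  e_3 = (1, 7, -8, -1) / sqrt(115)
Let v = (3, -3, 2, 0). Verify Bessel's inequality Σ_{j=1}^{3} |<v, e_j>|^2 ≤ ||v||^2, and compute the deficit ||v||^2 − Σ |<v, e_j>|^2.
Σ |<v, e_j>|^2 = 337/23; ||v||^2 = 22; deficit = 169/23

Write each e_j = u_j / sqrt(<u_j, u_j>) where u_j is the displayed integer vector. Then <v, e_j> = <v, u_j> / sqrt(<u_j, u_j>), so |<v, e_j>|^2 = <v, u_j>^2 / <u_j, u_j>.
Coefficients: <v, e_1> = 5/sqrt(7), <v, e_2> = 12/sqrt(140), <v, e_3> = -34/sqrt(115).
Square and sum: Σ |<v, e_j>|^2 = 337/23.
Compute ||v||^2 = v·v = 22.
Deficit = 22 − 337/23 = 169/23 ≥ 0, confirming Bessel's inequality. (The deficit equals ||v − Σ <v,e_j> e_j||^2, the squared distance from v to span{e_j}.)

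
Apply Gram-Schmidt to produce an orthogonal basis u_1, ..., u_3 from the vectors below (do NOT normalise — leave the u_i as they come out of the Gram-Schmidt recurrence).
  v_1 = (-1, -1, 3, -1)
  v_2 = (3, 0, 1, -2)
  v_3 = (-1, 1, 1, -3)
Orthogonal basis:
  u_1 = (-1, -1, 3, -1)
  u_2 = (19/6, 1/6, 1/2, -11/6)
  u_3 = (-49/41, 60/41, -25/41, -86/41)

Apply the Gram-Schmidt recurrence
  u_1 = v_1
  u_i = v_i − Σ_{j<i} ((v_i · u_j) / (u_j · u_j)) · u_j.

Step by step this gives:
  u_1 = (-1, -1, 3, -1)
  u_2 = (19/6, 1/6, 1/2, -11/6)
  u_3 = (-49/41, 60/41, -25/41, -86/41)

Orthogonality check:
  u_2 · u_1 = 0 (should be 0)
  u_3 · u_1 = 0 (should be 0)
  u_3 · u_2 = 0 (should be 0)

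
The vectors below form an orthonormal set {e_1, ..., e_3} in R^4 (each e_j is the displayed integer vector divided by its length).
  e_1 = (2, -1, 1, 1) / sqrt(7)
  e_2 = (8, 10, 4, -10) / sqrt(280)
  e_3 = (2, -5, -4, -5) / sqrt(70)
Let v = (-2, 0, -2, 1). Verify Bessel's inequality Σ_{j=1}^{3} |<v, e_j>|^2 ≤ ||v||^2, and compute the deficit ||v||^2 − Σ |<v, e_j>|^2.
Σ |<v, e_j>|^2 = 54/7; ||v||^2 = 9; deficit = 9/7

Write each e_j = u_j / sqrt(<u_j, u_j>) where u_j is the displayed integer vector. Then <v, e_j> = <v, u_j> / sqrt(<u_j, u_j>), so |<v, e_j>|^2 = <v, u_j>^2 / <u_j, u_j>.
Coefficients: <v, e_1> = -5/sqrt(7), <v, e_2> = -34/sqrt(280), <v, e_3> = -1/sqrt(70).
Square and sum: Σ |<v, e_j>|^2 = 54/7.
Compute ||v||^2 = v·v = 9.
Deficit = 9 − 54/7 = 9/7 ≥ 0, confirming Bessel's inequality. (The deficit equals ||v − Σ <v,e_j> e_j||^2, the squared distance from v to span{e_j}.)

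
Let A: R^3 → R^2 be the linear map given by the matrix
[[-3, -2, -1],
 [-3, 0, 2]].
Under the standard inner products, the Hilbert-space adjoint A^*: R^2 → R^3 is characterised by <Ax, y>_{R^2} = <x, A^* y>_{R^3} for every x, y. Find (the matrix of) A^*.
A^* = A^T =
[[-3, -3],
 [-2, 0],
 [-1, 2]]

For real matrices with standard dot products, the defining identity <Ax, y> = <x, A^* y> gives (Ax)^T y = x^T (A^*) y, i.e. x^T A^T y = x^T (A^*) y. Since this holds for all x, y, we must have A^* = A^T. Therefore
A^* =
[[-3, -3],
 [-2, 0],
 [-1, 2]].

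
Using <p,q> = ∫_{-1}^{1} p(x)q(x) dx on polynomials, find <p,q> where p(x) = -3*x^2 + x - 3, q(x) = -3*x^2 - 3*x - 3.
<p,q> = 158/5

Expand the product: p(x)·q(x) = 9*x^4 + 6*x^3 + 15*x^2 + 6*x + 9.
∫_{-1}^{1} of each monomial x^k gives [2/(k+1) if k even, 0 if k odd]. Integrating term-by-term (or equivalently evaluating the antiderivative F(x) = 9*x^5/5 + 3*x^4/2 + 5*x^3 + 3*x^2 + 9*x at the endpoints):
  F(1) − F(−1) = 203/10 − (-113/10) = 158/5.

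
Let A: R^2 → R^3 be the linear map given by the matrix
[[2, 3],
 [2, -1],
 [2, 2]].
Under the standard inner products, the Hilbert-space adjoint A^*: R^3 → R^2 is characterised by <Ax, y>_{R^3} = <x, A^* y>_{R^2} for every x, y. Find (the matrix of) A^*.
A^* = A^T =
[[2, 2, 2],
 [3, -1, 2]]

For real matrices with standard dot products, the defining identity <Ax, y> = <x, A^* y> gives (Ax)^T y = x^T (A^*) y, i.e. x^T A^T y = x^T (A^*) y. Since this holds for all x, y, we must have A^* = A^T. Therefore
A^* =
[[2, 2, 2],
 [3, -1, 2]].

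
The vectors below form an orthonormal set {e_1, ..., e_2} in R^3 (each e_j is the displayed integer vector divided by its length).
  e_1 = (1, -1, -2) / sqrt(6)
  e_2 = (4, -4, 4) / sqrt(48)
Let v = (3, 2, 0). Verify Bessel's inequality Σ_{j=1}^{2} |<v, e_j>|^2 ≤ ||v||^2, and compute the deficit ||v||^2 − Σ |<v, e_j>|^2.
Σ |<v, e_j>|^2 = 1/2; ||v||^2 = 13; deficit = 25/2

Write each e_j = u_j / sqrt(<u_j, u_j>) where u_j is the displayed integer vector. Then <v, e_j> = <v, u_j> / sqrt(<u_j, u_j>), so |<v, e_j>|^2 = <v, u_j>^2 / <u_j, u_j>.
Coefficients: <v, e_1> = 1/sqrt(6), <v, e_2> = 4/sqrt(48).
Square and sum: Σ |<v, e_j>|^2 = 1/2.
Compute ||v||^2 = v·v = 13.
Deficit = 13 − 1/2 = 25/2 ≥ 0, confirming Bessel's inequality. (The deficit equals ||v − Σ <v,e_j> e_j||^2, the squared distance from v to span{e_j}.)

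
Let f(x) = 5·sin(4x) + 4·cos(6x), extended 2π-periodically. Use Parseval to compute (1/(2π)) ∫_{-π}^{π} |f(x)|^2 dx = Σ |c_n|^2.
Σ |c_n|^2 = 41/2

Expand |f|^2 and use orthogonality of {sin(nx), cos(mx)} on [-π, π]:
  ∫_{-π}^{π} sin(nx)^2 dx = π, ∫ cos(mx)^2 dx = π, and cross terms integrate to 0.
So ∫_{-π}^{π} f(x)^2 dx = 5^2 · π + 4^2 · π = (25 + 16)π.
Divide by 2π: (25 + 16)/2 = 41/2.
By Parseval, this equals Σ |c_n|^2.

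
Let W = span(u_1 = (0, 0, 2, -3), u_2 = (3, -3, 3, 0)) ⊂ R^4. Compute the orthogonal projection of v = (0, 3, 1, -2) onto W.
proj_W(v) = (-6/5, 6/5, 2/5, -12/5)

Set up U = [u_1 | ... | u_2] ∈ R^(4×2). The projector onto W = col(U) is P = U (U^T U)^(-1) U^T.
Compute U^T U =
  [13, 6]
  [6, 27],
and U^T v = (8, -6).
Solve U^T U · c = U^T v for the coefficients: c = (4/5, -2/5). The projection is proj_W(v) = U c.
Check: (v - proj_W(v)) · u_1 = 0  (should be 0).
Check: (v - proj_W(v)) · u_2 = 0  (should be 0).
Result: proj_W(v) = (-6/5, 6/5, 2/5, -12/5).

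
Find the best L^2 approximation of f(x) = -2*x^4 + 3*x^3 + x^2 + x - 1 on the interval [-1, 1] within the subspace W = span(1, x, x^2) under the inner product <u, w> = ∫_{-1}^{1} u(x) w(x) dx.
g(x) = -5*x^2/7 + 14*x/5 - 29/35

The best approximation g ∈ W is the orthogonal projection of f onto W. Writing g = a_0 + a_1 x + a_2 x^2, the coefficients solve the normal equations G · a = b where
  G_{ij} = <φ_i, φ_j> and b_i = <f, φ_i>, with φ_0 = 1, φ_1 = x, φ_2 = x^2.
G =
  [2, 0, 2/3]
  [0, 2/3, 0]
  [2/3, 0, 2/5],
b = (-32/15, 28/15, -88/105).
Solving gives a_0 = -29/35, a_1 = 14/5, a_2 = -5/7, so
  g(x) = -5*x^2/7 + 14*x/5 - 29/35.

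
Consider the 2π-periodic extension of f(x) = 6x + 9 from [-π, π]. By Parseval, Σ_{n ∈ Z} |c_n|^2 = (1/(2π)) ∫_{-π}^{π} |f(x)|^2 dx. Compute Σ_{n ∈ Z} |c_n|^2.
Σ |c_n|^2 = 12π^2 + 81

Expand and integrate term by term over [-π, π]:
  ∫ (6x)^2 dx = 36·(2π^3/3); ∫ 2·6·(9)·x dx = 0 (odd integrand); ∫ 9^2 dx = 81·2π.
So (1/(2π)) ∫_{-π}^{π} (6x + 9)^2 dx = 36π^2/3 + 81 = 12π^2 + 81.
Parseval ⇒ Σ |c_n|^2 = 12π^2 + 81.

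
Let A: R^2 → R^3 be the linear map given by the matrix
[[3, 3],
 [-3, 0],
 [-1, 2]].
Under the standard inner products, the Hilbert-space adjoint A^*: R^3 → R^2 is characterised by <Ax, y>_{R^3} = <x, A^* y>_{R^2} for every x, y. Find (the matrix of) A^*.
A^* = A^T =
[[3, -3, -1],
 [3, 0, 2]]

For real matrices with standard dot products, the defining identity <Ax, y> = <x, A^* y> gives (Ax)^T y = x^T (A^*) y, i.e. x^T A^T y = x^T (A^*) y. Since this holds for all x, y, we must have A^* = A^T. Therefore
A^* =
[[3, -3, -1],
 [3, 0, 2]].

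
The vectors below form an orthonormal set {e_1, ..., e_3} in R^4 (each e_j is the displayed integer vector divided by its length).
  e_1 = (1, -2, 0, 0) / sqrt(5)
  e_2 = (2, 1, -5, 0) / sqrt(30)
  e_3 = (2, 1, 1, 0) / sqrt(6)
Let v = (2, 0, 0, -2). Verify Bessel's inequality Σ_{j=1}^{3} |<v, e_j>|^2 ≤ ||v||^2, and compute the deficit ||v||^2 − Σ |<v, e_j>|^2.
Σ |<v, e_j>|^2 = 4; ||v||^2 = 8; deficit = 4

Write each e_j = u_j / sqrt(<u_j, u_j>) where u_j is the displayed integer vector. Then <v, e_j> = <v, u_j> / sqrt(<u_j, u_j>), so |<v, e_j>|^2 = <v, u_j>^2 / <u_j, u_j>.
Coefficients: <v, e_1> = 2/sqrt(5), <v, e_2> = 4/sqrt(30), <v, e_3> = 4/sqrt(6).
Square and sum: Σ |<v, e_j>|^2 = 4.
Compute ||v||^2 = v·v = 8.
Deficit = 8 − 4 = 4 ≥ 0, confirming Bessel's inequality. (The deficit equals ||v − Σ <v,e_j> e_j||^2, the squared distance from v to span{e_j}.)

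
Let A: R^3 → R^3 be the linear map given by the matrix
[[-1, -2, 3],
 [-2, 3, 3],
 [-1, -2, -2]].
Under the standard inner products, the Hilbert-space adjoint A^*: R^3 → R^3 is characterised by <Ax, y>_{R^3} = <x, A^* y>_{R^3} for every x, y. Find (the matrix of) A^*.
A^* = A^T =
[[-1, -2, -1],
 [-2, 3, -2],
 [3, 3, -2]]

For real matrices with standard dot products, the defining identity <Ax, y> = <x, A^* y> gives (Ax)^T y = x^T (A^*) y, i.e. x^T A^T y = x^T (A^*) y. Since this holds for all x, y, we must have A^* = A^T. Therefore
A^* =
[[-1, -2, -1],
 [-2, 3, -2],
 [3, 3, -2]].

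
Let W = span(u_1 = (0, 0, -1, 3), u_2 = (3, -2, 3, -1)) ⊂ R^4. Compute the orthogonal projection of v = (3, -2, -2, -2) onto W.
proj_W(v) = (99/97, -66/97, 118/97, -90/97)

Set up U = [u_1 | ... | u_2] ∈ R^(4×2). The projector onto W = col(U) is P = U (U^T U)^(-1) U^T.
Compute U^T U =
  [10, -6]
  [-6, 23],
and U^T v = (-4, 9).
Solve U^T U · c = U^T v for the coefficients: c = (-19/97, 33/97). The projection is proj_W(v) = U c.
Check: (v - proj_W(v)) · u_1 = 0  (should be 0).
Check: (v - proj_W(v)) · u_2 = 0  (should be 0).
Result: proj_W(v) = (99/97, -66/97, 118/97, -90/97).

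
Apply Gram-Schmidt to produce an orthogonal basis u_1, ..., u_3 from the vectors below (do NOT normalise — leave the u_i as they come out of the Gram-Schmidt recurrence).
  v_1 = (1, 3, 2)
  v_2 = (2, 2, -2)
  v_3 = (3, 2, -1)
Orthogonal basis:
  u_1 = (1, 3, 2)
  u_2 = (12/7, 8/7, -18/7)
  u_3 = (35/38, -21/38, 7/19)

Apply the Gram-Schmidt recurrence
  u_1 = v_1
  u_i = v_i − Σ_{j<i} ((v_i · u_j) / (u_j · u_j)) · u_j.

Step by step this gives:
  u_1 = (1, 3, 2)
  u_2 = (12/7, 8/7, -18/7)
  u_3 = (35/38, -21/38, 7/19)

Orthogonality check:
  u_2 · u_1 = 0 (should be 0)
  u_3 · u_1 = 0 (should be 0)
  u_3 · u_2 = 0 (should be 0)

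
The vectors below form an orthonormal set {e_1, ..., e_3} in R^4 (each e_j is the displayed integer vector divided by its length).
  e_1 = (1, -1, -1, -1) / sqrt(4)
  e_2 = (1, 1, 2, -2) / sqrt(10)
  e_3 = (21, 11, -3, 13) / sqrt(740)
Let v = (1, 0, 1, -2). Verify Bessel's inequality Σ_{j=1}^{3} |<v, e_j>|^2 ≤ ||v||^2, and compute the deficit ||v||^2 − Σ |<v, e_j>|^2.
Σ |<v, e_j>|^2 = 443/74; ||v||^2 = 6; deficit = 1/74

Write each e_j = u_j / sqrt(<u_j, u_j>) where u_j is the displayed integer vector. Then <v, e_j> = <v, u_j> / sqrt(<u_j, u_j>), so |<v, e_j>|^2 = <v, u_j>^2 / <u_j, u_j>.
Coefficients: <v, e_1> = 2/sqrt(4), <v, e_2> = 7/sqrt(10), <v, e_3> = -8/sqrt(740).
Square and sum: Σ |<v, e_j>|^2 = 443/74.
Compute ||v||^2 = v·v = 6.
Deficit = 6 − 443/74 = 1/74 ≥ 0, confirming Bessel's inequality. (The deficit equals ||v − Σ <v,e_j> e_j||^2, the squared distance from v to span{e_j}.)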